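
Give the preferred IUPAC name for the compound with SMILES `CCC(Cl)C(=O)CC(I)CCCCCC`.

3-chloro-6-iodododecan-4-one

The longest carbon chain that includes the carbonyl has 12 carbons, so the parent hydride is dodecane.
A ketone (C=O on an internal carbon) is the principal characteristic group, giving the suffix -one.
The numbering direction is chosen so that numbering from this end puts the carbonyl group at C-4 rather than C-9.
That gives the carbonyl at C-4; a chloro group at C-3; an iodo group at C-6.
Substituent prefixes are cited in alphabetical order (multiplying prefixes like di-/tri- are ignored for ordering).
Assembling the pieces gives 3-chloro-6-iodododecan-4-one.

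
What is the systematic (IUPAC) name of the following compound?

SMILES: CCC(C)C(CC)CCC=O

Counting along the main chain through the –CHO group gives 7 carbons: the parent is heptane.
An aldehyde (terminal –CHO) is the principal characteristic group, giving the suffix -al.
Choose the numbering such that the aldehyde carbon is C-1 by definition.
With this numbering: an ethyl group at C-4; a methyl group at C-5.
Substituent prefixes are cited in alphabetical order (multiplying prefixes like di-/tri- are ignored for ordering).
Putting it together: 4-ethyl-5-methylheptanal.

4-ethyl-5-methylheptanal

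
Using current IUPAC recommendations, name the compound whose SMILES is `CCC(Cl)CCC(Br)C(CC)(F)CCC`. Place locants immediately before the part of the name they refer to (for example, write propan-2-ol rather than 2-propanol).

6-bromo-3-chloro-7-ethyl-7-fluorodecane

The longest continuous carbon chain has 10 atoms, so the parent hydride is decane.
The numbering direction is chosen so that the substituent locant set {3,6,7,7} is lower than {4,4,5,8} at the first point of difference.
With this numbering: a bromo group at C-6; a chloro group at C-3; an ethyl group at C-7; a fluoro group at C-7.
The substituents are ordered alphabetically, ignoring any di-/tri- multipliers.
Assembling the pieces gives 6-bromo-3-chloro-7-ethyl-7-fluorodecane.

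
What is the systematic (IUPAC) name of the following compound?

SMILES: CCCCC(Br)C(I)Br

1,2-dibromo-1-iodohexane

The parent chain contains 6 carbons (hexane).
The numbering direction is chosen so that the substituent locant set {1,1,2} is lower than {5,6,6} at the first point of difference.
With this numbering: bromo groups at C-1 and C-2; an iodo group at C-1.
Substituent prefixes are cited in alphabetical order (multiplying prefixes like di-/tri- are ignored for ordering).
The name is 1,2-dibromo-1-iodohexane.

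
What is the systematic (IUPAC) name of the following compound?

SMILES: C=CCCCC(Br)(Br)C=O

2,2-dibromohept-6-enal

The longest carbon chain that includes the –CHO group and the multiple bond has 7 carbons, so the parent hydride is heptane.
An aldehyde (terminal –CHO) is the principal characteristic group, giving the suffix -al.
A C=C double bond in the chain gives the infix -ene-.
The numbering direction is chosen so that the aldehyde carbon is C-1 by definition.
With this numbering: the double bond between C-6 and C-7; two bromo groups at C-2.
Assembling the pieces gives 2,2-dibromohept-6-enal.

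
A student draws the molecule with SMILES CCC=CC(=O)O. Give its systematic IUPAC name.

The longest carbon chain that includes the –COOH group and the multiple bond has 5 carbons, so the parent hydride is pentane.
A carboxylic acid (terminal –COOH) is the principal characteristic group, giving the suffix -oic acid.
There is one C=C double bond, indicated by the ending -ene.
The numbering direction is chosen so that the carboxylic acid carbon is C-1 by definition.
With this numbering: the double bond between C-2 and C-3.
The name is pent-2-enoic acid.

pent-2-enoic acid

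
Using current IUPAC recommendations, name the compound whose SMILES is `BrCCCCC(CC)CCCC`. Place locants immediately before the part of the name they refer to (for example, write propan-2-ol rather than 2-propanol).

The longest continuous carbon chain has 9 atoms, so the parent hydride is nonane.
The numbering direction is chosen so that the substituent locant set {1,5} is lower than {5,9} at the first point of difference.
With this numbering: a bromo group at C-1; an ethyl group at C-5.
The substituents are ordered alphabetically, ignoring any di-/tri- multipliers.
Assembling the pieces gives 1-bromo-5-ethylnonane.

1-bromo-5-ethylnonane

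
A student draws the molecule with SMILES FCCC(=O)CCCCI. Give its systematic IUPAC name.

1-fluoro-7-iodoheptan-3-one

The longest chain bearing the carbonyl is 7 carbons long (heptane).
The highest-priority functional group is a ketone (C=O on an internal carbon), so the name ends in -one.
The numbering direction is chosen so that numbering from this end puts the carbonyl group at C-3 rather than C-5.
That gives the carbonyl at C-3; a fluoro group at C-1; an iodo group at C-7.
Prefixes are listed alphabetically: fluoro, iodo.
Assembling the pieces gives 1-fluoro-7-iodoheptan-3-one.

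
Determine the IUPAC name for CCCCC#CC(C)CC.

3-methylnon-4-yne

Counting along the main chain through the multiple bond gives 9 carbons: the parent is nonane.
The chain contains a C≡C triple bond, so the unsaturation ending is -yne.
The numbering direction is chosen so that numbering from this end puts the triple bond at C-4 rather than C-5.
This places the triple bond between C-4 and C-5; a methyl group at C-3.
Assembling the pieces gives 3-methylnon-4-yne.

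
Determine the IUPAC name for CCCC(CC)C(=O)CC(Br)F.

1-bromo-4-ethyl-1-fluoroheptan-3-one

The longest carbon chain that includes the carbonyl has 7 carbons, so the parent hydride is heptane.
The highest-priority functional group is a ketone (C=O on an internal carbon), so the name ends in -one.
Number the chain so that numbering from this end puts the carbonyl group at C-3 rather than C-5.
With this numbering: the carbonyl at C-3; a bromo group at C-1; an ethyl group at C-4; a fluoro group at C-1.
The substituents are ordered alphabetically, ignoring any di-/tri- multipliers.
Assembling the pieces gives 1-bromo-4-ethyl-1-fluoroheptan-3-one.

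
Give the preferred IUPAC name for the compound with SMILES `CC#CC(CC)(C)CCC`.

4-ethyl-4-methylhept-2-yne

The longest chain bearing the multiple bond is 7 carbons long (heptane).
A C≡C triple bond in the chain gives the infix -yne-.
Number the chain so that numbering from this end puts the triple bond at C-2 rather than C-5.
This places the triple bond between C-2 and C-3; an ethyl group at C-4; a methyl group at C-4.
Substituent prefixes are cited in alphabetical order (multiplying prefixes like di-/tri- are ignored for ordering).
Putting it together: 4-ethyl-4-methylhept-2-yne.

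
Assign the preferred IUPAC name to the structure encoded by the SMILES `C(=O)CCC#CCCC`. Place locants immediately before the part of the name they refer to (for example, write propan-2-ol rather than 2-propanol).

oct-4-ynal

The longest carbon chain that includes the –CHO group and the multiple bond has 8 carbons, so the parent hydride is octane.
The principal characteristic group is an aldehyde (terminal –CHO), named with the suffix -al.
A C≡C triple bond in the chain gives the infix -yne-.
Number the chain so that the aldehyde carbon is C-1 by definition.
That gives the triple bond between C-4 and C-5.
The name is oct-4-ynal.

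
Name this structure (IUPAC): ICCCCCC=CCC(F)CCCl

Counting along the main chain through the multiple bond gives 11 carbons: the parent is undecane.
There is one C=C double bond, indicated by the ending -ene.
Number the chain so that numbering from this end puts the double bond at C-5 rather than C-6.
That gives the double bond between C-5 and C-6; a chloro group at C-1; a fluoro group at C-3; an iodo group at C-11.
Prefixes are listed alphabetically: chloro, fluoro, iodo.
The name is 1-chloro-3-fluoro-11-iodoundec-5-ene.

1-chloro-3-fluoro-11-iodoundec-5-ene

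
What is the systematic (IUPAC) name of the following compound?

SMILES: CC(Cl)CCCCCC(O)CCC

10-chloroundecan-4-ol

The longest chain bearing the –OH group is 11 carbons long (undecane).
An alcohol (–OH) is the principal characteristic group, giving the suffix -ol.
Number the chain so that numbering from this end puts the hydroxyl group at C-4 rather than C-8.
This places the hydroxyl at C-4; a chloro group at C-10.
Putting it together: 10-chloroundecan-4-ol.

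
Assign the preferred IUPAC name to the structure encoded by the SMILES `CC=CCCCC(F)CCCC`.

Counting along the main chain through the multiple bond gives 11 carbons: the parent is undecane.
There is one C=C double bond, indicated by the ending -ene.
Number the chain so that numbering from this end puts the double bond at C-2 rather than C-9.
That gives the double bond between C-2 and C-3; a fluoro group at C-7.
Assembling the pieces gives 7-fluoroundec-2-ene.

7-fluoroundec-2-ene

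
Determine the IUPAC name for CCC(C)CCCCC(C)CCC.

3,8-dimethylundecane

The parent chain contains 11 carbons (undecane).
Choose the numbering such that the substituent locant set {3,8} is lower than {4,9} at the first point of difference.
With this numbering: methyl groups at C-3 and C-8.
Assembling the pieces gives 3,8-dimethylundecane.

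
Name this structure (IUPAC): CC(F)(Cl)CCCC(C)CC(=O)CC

The longest carbon chain that includes the carbonyl has 10 carbons, so the parent hydride is decane.
A ketone (C=O on an internal carbon) is the principal characteristic group, giving the suffix -one.
Number the chain so that numbering from this end puts the carbonyl group at C-3 rather than C-8.
With this numbering: the carbonyl at C-3; a chloro group at C-9; a fluoro group at C-9; a methyl group at C-5.
The substituents are ordered alphabetically, ignoring any di-/tri- multipliers.
Putting it together: 9-chloro-9-fluoro-5-methyldecan-3-one.

9-chloro-9-fluoro-5-methyldecan-3-one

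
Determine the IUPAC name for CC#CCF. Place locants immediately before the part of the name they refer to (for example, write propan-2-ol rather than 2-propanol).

The longest chain bearing the multiple bond is 4 carbons long (butane).
The chain contains a C≡C triple bond, so the unsaturation ending is -yne.
Choose the numbering such that the substituent locant set {1} is lower than {4} at the first point of difference.
With this numbering: the triple bond between C-2 and C-3; a fluoro group at C-1.
Assembling the pieces gives 1-fluorobut-2-yne.

1-fluorobut-2-yne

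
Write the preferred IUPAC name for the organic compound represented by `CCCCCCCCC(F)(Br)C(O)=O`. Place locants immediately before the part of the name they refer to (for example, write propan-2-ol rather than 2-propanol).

The longest carbon chain that includes the –COOH group has 10 carbons, so the parent hydride is decane.
The principal characteristic group is a carboxylic acid (terminal –COOH), named with the suffix -oic acid.
The numbering direction is chosen so that the carboxylic acid carbon is C-1 by definition.
This places a bromo group at C-2; a fluoro group at C-2.
Prefixes are listed alphabetically: bromo, fluoro.
Assembling the pieces gives 2-bromo-2-fluorodecanoic acid.

2-bromo-2-fluorodecanoic acid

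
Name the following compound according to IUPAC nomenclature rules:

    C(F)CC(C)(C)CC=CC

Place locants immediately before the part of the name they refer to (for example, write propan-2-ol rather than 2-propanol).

7-fluoro-5,5-dimethylhept-2-ene

The longest chain bearing the multiple bond is 7 carbons long (heptane).
A C=C double bond in the chain gives the infix -ene-.
Choose the numbering such that numbering from this end puts the double bond at C-2 rather than C-5.
With this numbering: the double bond between C-2 and C-3; a fluoro group at C-7; two methyl groups at C-5.
The substituents are ordered alphabetically, ignoring any di-/tri- multipliers.
The name is 7-fluoro-5,5-dimethylhept-2-ene.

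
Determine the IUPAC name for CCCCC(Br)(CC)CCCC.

The parent chain contains 9 carbons (nonane).
The molecule is symmetric, so either numbering direction gives the same locants.
This places a bromo group at C-5; an ethyl group at C-5.
The substituents are ordered alphabetically, ignoring any di-/tri- multipliers.
Assembling the pieces gives 5-bromo-5-ethylnonane.

5-bromo-5-ethylnonane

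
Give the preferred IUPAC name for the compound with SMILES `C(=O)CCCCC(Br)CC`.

6-bromooctanal

The longest chain bearing the –CHO group is 8 carbons long (octane).
An aldehyde (terminal –CHO) is the principal characteristic group, giving the suffix -al.
Number the chain so that the aldehyde carbon is C-1 by definition.
This places a bromo group at C-6.
Putting it together: 6-bromooctanal.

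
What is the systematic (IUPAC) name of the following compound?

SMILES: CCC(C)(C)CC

The longest continuous carbon chain has 5 atoms, so the parent hydride is pentane.
Numbering from either end gives identical locants here.
This places two methyl groups at C-3.
Assembling the pieces gives 3,3-dimethylpentane.

3,3-dimethylpentane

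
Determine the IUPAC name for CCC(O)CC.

Counting along the main chain through the –OH group gives 5 carbons: the parent is pentane.
The highest-priority functional group is an alcohol (–OH), so the name ends in -ol.
Numbering from either end gives identical locants here.
That gives the hydroxyl at C-3.
The name is pentan-3-ol.

pentan-3-ol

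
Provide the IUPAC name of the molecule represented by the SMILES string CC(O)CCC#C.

hex-5-yn-2-ol

The longest chain bearing the –OH group and the multiple bond is 6 carbons long (hexane).
The highest-priority functional group is an alcohol (–OH), so the name ends in -ol.
A C≡C triple bond in the chain gives the infix -yne-.
The numbering direction is chosen so that numbering from this end puts the hydroxyl group at C-2 rather than C-5.
This places the hydroxyl at C-2; the triple bond between C-5 and C-6.
The name is hex-5-yn-2-ol.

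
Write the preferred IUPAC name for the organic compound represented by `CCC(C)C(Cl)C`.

The longest carbon chain is 5 atoms: the parent is pentane.
The numbering direction is chosen so that the substituent locant set {2,3} is lower than {3,4} at the first point of difference.
That gives a chloro group at C-2; a methyl group at C-3.
Prefixes are listed alphabetically: chloro, methyl.
Assembling the pieces gives 2-chloro-3-methylpentane.

2-chloro-3-methylpentane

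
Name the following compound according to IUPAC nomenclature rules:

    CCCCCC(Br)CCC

The parent chain contains 9 carbons (nonane).
Number the chain so that the substituent locant set {4} is lower than {6} at the first point of difference.
This places a bromo group at C-4.
Putting it together: 4-bromononane.

4-bromononane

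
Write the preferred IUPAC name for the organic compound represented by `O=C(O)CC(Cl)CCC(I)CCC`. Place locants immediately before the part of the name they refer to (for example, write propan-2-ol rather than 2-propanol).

Counting along the main chain through the –COOH group gives 9 carbons: the parent is nonane.
The highest-priority functional group is a carboxylic acid (terminal –COOH), so the name ends in -oic acid.
Number the chain so that the carboxylic acid carbon is C-1 by definition.
With this numbering: a chloro group at C-3; an iodo group at C-6.
The substituents are ordered alphabetically, ignoring any di-/tri- multipliers.
Putting it together: 3-chloro-6-iodononanoic acid.

3-chloro-6-iodononanoic acid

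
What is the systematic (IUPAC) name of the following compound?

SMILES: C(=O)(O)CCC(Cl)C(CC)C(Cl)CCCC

4,6-dichloro-5-ethyldecanoic acid

Counting along the main chain through the –COOH group gives 10 carbons: the parent is decane.
A carboxylic acid (terminal –COOH) is the principal characteristic group, giving the suffix -oic acid.
Choose the numbering such that the carboxylic acid carbon is C-1 by definition.
That gives chloro groups at C-4 and C-6; an ethyl group at C-5.
Prefixes are listed alphabetically: chloro, ethyl.
Assembling the pieces gives 4,6-dichloro-5-ethyldecanoic acid.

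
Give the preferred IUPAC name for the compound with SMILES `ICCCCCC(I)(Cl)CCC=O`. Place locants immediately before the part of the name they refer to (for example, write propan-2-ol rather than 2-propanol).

Counting along the main chain through the –CHO group gives 9 carbons: the parent is nonane.
The principal characteristic group is an aldehyde (terminal –CHO), named with the suffix -al.
The numbering direction is chosen so that the aldehyde carbon is C-1 by definition.
This places a chloro group at C-4; iodo groups at C-4 and C-9.
The substituents are ordered alphabetically, ignoring any di-/tri- multipliers.
Assembling the pieces gives 4-chloro-4,9-diiodononanal.

4-chloro-4,9-diiodononanal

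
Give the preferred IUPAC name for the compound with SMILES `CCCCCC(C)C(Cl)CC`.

The longest continuous carbon chain has 9 atoms, so the parent hydride is nonane.
Choose the numbering such that the substituent locant set {3,4} is lower than {6,7} at the first point of difference.
With this numbering: a chloro group at C-3; a methyl group at C-4.
Prefixes are listed alphabetically: chloro, methyl.
The name is 3-chloro-4-methylnonane.

3-chloro-4-methylnonane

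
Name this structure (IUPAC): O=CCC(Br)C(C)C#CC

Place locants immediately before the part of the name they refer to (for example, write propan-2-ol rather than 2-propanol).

The longest carbon chain that includes the –CHO group and the multiple bond has 7 carbons, so the parent hydride is heptane.
An aldehyde (terminal –CHO) is the principal characteristic group, giving the suffix -al.
There is one C≡C triple bond, indicated by the ending -yne.
Choose the numbering such that the aldehyde carbon is C-1 by definition.
With this numbering: the triple bond between C-5 and C-6; a bromo group at C-3; a methyl group at C-4.
Prefixes are listed alphabetically: bromo, methyl.
Assembling the pieces gives 3-bromo-4-methylhept-5-ynal.

3-bromo-4-methylhept-5-ynal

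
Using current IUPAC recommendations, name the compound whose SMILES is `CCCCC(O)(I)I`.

Counting along the main chain through the –OH group gives 5 carbons: the parent is pentane.
An alcohol (–OH) is the principal characteristic group, giving the suffix -ol.
Choose the numbering such that numbering from this end puts the hydroxyl group at C-1 rather than C-5.
With this numbering: the hydroxyl at C-1; two iodo groups at C-1.
Putting it together: 1,1-diiodopentan-1-ol.

1,1-diiodopentan-1-ol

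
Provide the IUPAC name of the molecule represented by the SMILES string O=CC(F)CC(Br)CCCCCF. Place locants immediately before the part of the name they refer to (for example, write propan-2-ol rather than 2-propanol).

The longest carbon chain that includes the –CHO group has 9 carbons, so the parent hydride is nonane.
The principal characteristic group is an aldehyde (terminal –CHO), named with the suffix -al.
The numbering direction is chosen so that the aldehyde carbon is C-1 by definition.
This places a bromo group at C-4; fluoro groups at C-2 and C-9.
Prefixes are listed alphabetically: bromo, fluoro.
Assembling the pieces gives 4-bromo-2,9-difluorononanal.

4-bromo-2,9-difluorononanal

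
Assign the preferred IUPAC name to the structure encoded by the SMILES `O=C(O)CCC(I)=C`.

4-iodopent-4-enoic acid

The longest carbon chain that includes the –COOH group and the multiple bond has 5 carbons, so the parent hydride is pentane.
The highest-priority functional group is a carboxylic acid (terminal –COOH), so the name ends in -oic acid.
There is one C=C double bond, indicated by the ending -ene.
Number the chain so that the carboxylic acid carbon is C-1 by definition.
That gives the double bond between C-4 and C-5; an iodo group at C-4.
Assembling the pieces gives 4-iodopent-4-enoic acid.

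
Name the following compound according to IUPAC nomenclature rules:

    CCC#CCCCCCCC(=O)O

undec-8-ynoic acid

Counting along the main chain through the –COOH group and the multiple bond gives 11 carbons: the parent is undecane.
The principal characteristic group is a carboxylic acid (terminal –COOH), named with the suffix -oic acid.
The chain contains a C≡C triple bond, so the unsaturation ending is -yne.
Choose the numbering such that the carboxylic acid carbon is C-1 by definition.
That gives the triple bond between C-8 and C-9.
Putting it together: undec-8-ynoic acid.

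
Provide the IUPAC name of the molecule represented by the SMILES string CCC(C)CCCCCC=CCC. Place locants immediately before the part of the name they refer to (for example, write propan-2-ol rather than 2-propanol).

The longest carbon chain that includes the multiple bond has 12 carbons, so the parent hydride is dodecane.
There is one C=C double bond, indicated by the ending -ene.
The numbering direction is chosen so that numbering from this end puts the double bond at C-3 rather than C-9.
That gives the double bond between C-3 and C-4; a methyl group at C-10.
The name is 10-methyldodec-3-ene.

10-methyldodec-3-ene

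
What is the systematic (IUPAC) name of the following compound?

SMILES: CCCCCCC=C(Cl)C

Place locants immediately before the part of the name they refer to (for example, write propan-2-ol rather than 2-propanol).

2-chloronon-2-ene

The longest carbon chain that includes the multiple bond has 9 carbons, so the parent hydride is nonane.
A C=C double bond in the chain gives the infix -ene-.
The numbering direction is chosen so that numbering from this end puts the double bond at C-2 rather than C-7.
This places the double bond between C-2 and C-3; a chloro group at C-2.
Putting it together: 2-chloronon-2-ene.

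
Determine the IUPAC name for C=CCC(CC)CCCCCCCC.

4-ethyldodec-1-ene

Counting along the main chain through the multiple bond gives 12 carbons: the parent is dodecane.
A C=C double bond in the chain gives the infix -ene-.
Choose the numbering such that numbering from this end puts the double bond at C-1 rather than C-11.
With this numbering: the double bond between C-1 and C-2; an ethyl group at C-4.
Putting it together: 4-ethyldodec-1-ene.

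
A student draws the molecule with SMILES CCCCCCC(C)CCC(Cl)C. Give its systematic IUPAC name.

The longest carbon chain is 11 atoms: the parent is undecane.
Choose the numbering such that the substituent locant set {2,5} is lower than {7,10} at the first point of difference.
With this numbering: a chloro group at C-2; a methyl group at C-5.
Substituent prefixes are cited in alphabetical order (multiplying prefixes like di-/tri- are ignored for ordering).
The name is 2-chloro-5-methylundecane.

2-chloro-5-methylundecane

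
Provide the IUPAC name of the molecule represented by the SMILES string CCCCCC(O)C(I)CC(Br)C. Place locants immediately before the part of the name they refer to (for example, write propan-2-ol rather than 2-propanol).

2-bromo-4-iododecan-5-ol

Counting along the main chain through the –OH group gives 10 carbons: the parent is decane.
An alcohol (–OH) is the principal characteristic group, giving the suffix -ol.
Choose the numbering such that numbering from this end puts the hydroxyl group at C-5 rather than C-6.
With this numbering: the hydroxyl at C-5; a bromo group at C-2; an iodo group at C-4.
Prefixes are listed alphabetically: bromo, iodo.
Putting it together: 2-bromo-4-iododecan-5-ol.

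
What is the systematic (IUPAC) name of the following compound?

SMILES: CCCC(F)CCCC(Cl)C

The parent chain contains 9 carbons (nonane).
The numbering direction is chosen so that the substituent locant set {2,6} is lower than {4,8} at the first point of difference.
With this numbering: a chloro group at C-2; a fluoro group at C-6.
The substituents are ordered alphabetically, ignoring any di-/tri- multipliers.
The name is 2-chloro-6-fluorononane.

2-chloro-6-fluorononane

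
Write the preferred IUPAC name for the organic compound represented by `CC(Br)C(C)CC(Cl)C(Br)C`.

2,6-dibromo-3-chloro-5-methylheptane

The parent chain contains 7 carbons (heptane).
Number the chain so that the locant sets are identical either way, so the alphabetically earlier chloro substituent takes the lower locant (3 rather than 5).
This places bromo groups at C-2 and C-6; a chloro group at C-3; a methyl group at C-5.
The substituents are ordered alphabetically, ignoring any di-/tri- multipliers.
The name is 2,6-dibromo-3-chloro-5-methylheptane.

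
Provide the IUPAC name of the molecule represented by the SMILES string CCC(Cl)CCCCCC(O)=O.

The longest chain bearing the –COOH group is 9 carbons long (nonane).
A carboxylic acid (terminal –COOH) is the principal characteristic group, giving the suffix -oic acid.
Choose the numbering such that the carboxylic acid carbon is C-1 by definition.
That gives a chloro group at C-7.
The name is 7-chlorononanoic acid.

7-chlorononanoic acid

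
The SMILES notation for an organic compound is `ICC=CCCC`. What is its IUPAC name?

Counting along the main chain through the multiple bond gives 6 carbons: the parent is hexane.
There is one C=C double bond, indicated by the ending -ene.
The numbering direction is chosen so that numbering from this end puts the double bond at C-2 rather than C-4.
With this numbering: the double bond between C-2 and C-3; an iodo group at C-1.
Putting it together: 1-iodohex-2-ene.

1-iodohex-2-ene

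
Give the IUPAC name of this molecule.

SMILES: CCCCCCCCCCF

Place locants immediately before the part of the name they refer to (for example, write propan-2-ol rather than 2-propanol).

1-fluorodecane

The longest continuous carbon chain has 10 atoms, so the parent hydride is decane.
Choose the numbering such that the substituent locant set {1} is lower than {10} at the first point of difference.
That gives a fluoro group at C-1.
The name is 1-fluorodecane.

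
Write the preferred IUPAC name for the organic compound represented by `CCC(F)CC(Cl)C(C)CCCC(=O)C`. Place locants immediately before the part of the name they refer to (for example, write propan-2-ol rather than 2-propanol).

The longest carbon chain that includes the carbonyl has 11 carbons, so the parent hydride is undecane.
The principal characteristic group is a ketone (C=O on an internal carbon), named with the suffix -one.
The numbering direction is chosen so that numbering from this end puts the carbonyl group at C-2 rather than C-10.
This places the carbonyl at C-2; a chloro group at C-7; a fluoro group at C-9; a methyl group at C-6.
Substituent prefixes are cited in alphabetical order (multiplying prefixes like di-/tri- are ignored for ordering).
Assembling the pieces gives 7-chloro-9-fluoro-6-methylundecan-2-one.

7-chloro-9-fluoro-6-methylundecan-2-one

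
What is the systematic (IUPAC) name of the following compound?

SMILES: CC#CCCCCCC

non-2-yne

The longest chain bearing the multiple bond is 9 carbons long (nonane).
The chain contains a C≡C triple bond, so the unsaturation ending is -yne.
Choose the numbering such that numbering from this end puts the triple bond at C-2 rather than C-7.
This places the triple bond between C-2 and C-3.
Assembling the pieces gives non-2-yne.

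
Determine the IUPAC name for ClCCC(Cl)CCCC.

1,3-dichloroheptane

The longest carbon chain is 7 atoms: the parent is heptane.
Choose the numbering such that the substituent locant set {1,3} is lower than {5,7} at the first point of difference.
This places chloro groups at C-1 and C-3.
Assembling the pieces gives 1,3-dichloroheptane.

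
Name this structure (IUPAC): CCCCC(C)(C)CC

3,3-dimethylheptane

The longest carbon chain is 7 atoms: the parent is heptane.
Number the chain so that the substituent locant set {3,3} is lower than {5,5} at the first point of difference.
With this numbering: two methyl groups at C-3.
The name is 3,3-dimethylheptane.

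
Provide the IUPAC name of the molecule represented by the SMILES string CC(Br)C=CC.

4-bromopent-2-ene

Counting along the main chain through the multiple bond gives 5 carbons: the parent is pentane.
A C=C double bond in the chain gives the infix -ene-.
The numbering direction is chosen so that numbering from this end puts the double bond at C-2 rather than C-3.
That gives the double bond between C-2 and C-3; a bromo group at C-4.
Assembling the pieces gives 4-bromopent-2-ene.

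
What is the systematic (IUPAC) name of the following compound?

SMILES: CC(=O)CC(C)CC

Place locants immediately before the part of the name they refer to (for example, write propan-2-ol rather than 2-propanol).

4-methylhexan-2-one

The longest carbon chain that includes the carbonyl has 6 carbons, so the parent hydride is hexane.
A ketone (C=O on an internal carbon) is the principal characteristic group, giving the suffix -one.
Number the chain so that numbering from this end puts the carbonyl group at C-2 rather than C-5.
That gives the carbonyl at C-2; a methyl group at C-4.
The name is 4-methylhexan-2-one.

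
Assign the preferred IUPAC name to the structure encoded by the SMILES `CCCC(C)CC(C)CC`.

The longest carbon chain is 8 atoms: the parent is octane.
The numbering direction is chosen so that the substituent locant set {3,5} is lower than {4,6} at the first point of difference.
That gives methyl groups at C-3 and C-5.
The name is 3,5-dimethyloctane.

3,5-dimethyloctane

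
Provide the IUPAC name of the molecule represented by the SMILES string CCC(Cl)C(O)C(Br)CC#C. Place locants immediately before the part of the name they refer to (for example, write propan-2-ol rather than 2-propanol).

The longest carbon chain that includes the –OH group and the multiple bond has 8 carbons, so the parent hydride is octane.
The highest-priority functional group is an alcohol (–OH), so the name ends in -ol.
There is one C≡C triple bond, indicated by the ending -yne.
Choose the numbering such that numbering from this end puts the hydroxyl group at C-4 rather than C-5.
This places the hydroxyl at C-4; the triple bond between C-7 and C-8; a bromo group at C-5; a chloro group at C-3.
The substituents are ordered alphabetically, ignoring any di-/tri- multipliers.
The name is 5-bromo-3-chlorooct-7-yn-4-ol.

5-bromo-3-chlorooct-7-yn-4-ol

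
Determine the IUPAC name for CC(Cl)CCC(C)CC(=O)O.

The longest chain bearing the –COOH group is 7 carbons long (heptane).
A carboxylic acid (terminal –COOH) is the principal characteristic group, giving the suffix -oic acid.
Number the chain so that the carboxylic acid carbon is C-1 by definition.
This places a chloro group at C-6; a methyl group at C-3.
Substituent prefixes are cited in alphabetical order (multiplying prefixes like di-/tri- are ignored for ordering).
Assembling the pieces gives 6-chloro-3-methylheptanoic acid.

6-chloro-3-methylheptanoic acid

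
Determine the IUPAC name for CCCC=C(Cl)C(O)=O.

2-chlorohex-2-enoic acid

The longest chain bearing the –COOH group and the multiple bond is 6 carbons long (hexane).
A carboxylic acid (terminal –COOH) is the principal characteristic group, giving the suffix -oic acid.
There is one C=C double bond, indicated by the ending -ene.
Choose the numbering such that the carboxylic acid carbon is C-1 by definition.
That gives the double bond between C-2 and C-3; a chloro group at C-2.
Putting it together: 2-chlorohex-2-enoic acid.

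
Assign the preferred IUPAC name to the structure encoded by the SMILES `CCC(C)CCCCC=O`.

6-methyloctanal

The longest chain bearing the –CHO group is 8 carbons long (octane).
An aldehyde (terminal –CHO) is the principal characteristic group, giving the suffix -al.
Choose the numbering such that the aldehyde carbon is C-1 by definition.
With this numbering: a methyl group at C-6.
Putting it together: 6-methyloctanal.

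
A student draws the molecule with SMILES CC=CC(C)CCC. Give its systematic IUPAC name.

The longest carbon chain that includes the multiple bond has 7 carbons, so the parent hydride is heptane.
There is one C=C double bond, indicated by the ending -ene.
Number the chain so that numbering from this end puts the double bond at C-2 rather than C-5.
This places the double bond between C-2 and C-3; a methyl group at C-4.
Putting it together: 4-methylhept-2-ene.

4-methylhept-2-ene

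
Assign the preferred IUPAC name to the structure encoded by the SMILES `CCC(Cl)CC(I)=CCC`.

6-chloro-4-iodooct-3-ene

Counting along the main chain through the multiple bond gives 8 carbons: the parent is octane.
The chain contains a C=C double bond, so the unsaturation ending is -ene.
The numbering direction is chosen so that numbering from this end puts the double bond at C-3 rather than C-5.
With this numbering: the double bond between C-3 and C-4; a chloro group at C-6; an iodo group at C-4.
Prefixes are listed alphabetically: chloro, iodo.
Assembling the pieces gives 6-chloro-4-iodooct-3-ene.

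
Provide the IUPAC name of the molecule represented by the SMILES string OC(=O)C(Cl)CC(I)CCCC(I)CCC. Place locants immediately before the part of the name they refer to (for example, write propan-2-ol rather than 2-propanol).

Counting along the main chain through the –COOH group gives 11 carbons: the parent is undecane.
The highest-priority functional group is a carboxylic acid (terminal –COOH), so the name ends in -oic acid.
Choose the numbering such that the carboxylic acid carbon is C-1 by definition.
With this numbering: a chloro group at C-2; iodo groups at C-4 and C-8.
Substituent prefixes are cited in alphabetical order (multiplying prefixes like di-/tri- are ignored for ordering).
Putting it together: 2-chloro-4,8-diiodoundecanoic acid.

2-chloro-4,8-diiodoundecanoic acid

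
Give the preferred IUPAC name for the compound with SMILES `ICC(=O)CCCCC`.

The longest chain bearing the carbonyl is 7 carbons long (heptane).
The principal characteristic group is a ketone (C=O on an internal carbon), named with the suffix -one.
The numbering direction is chosen so that numbering from this end puts the carbonyl group at C-2 rather than C-6.
This places the carbonyl at C-2; an iodo group at C-1.
Assembling the pieces gives 1-iodoheptan-2-one.

1-iodoheptan-2-one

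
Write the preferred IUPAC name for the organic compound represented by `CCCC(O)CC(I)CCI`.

The longest chain bearing the –OH group is 8 carbons long (octane).
The highest-priority functional group is an alcohol (–OH), so the name ends in -ol.
Choose the numbering such that numbering from this end puts the hydroxyl group at C-4 rather than C-5.
That gives the hydroxyl at C-4; iodo groups at C-6 and C-8.
The name is 6,8-diiodooctan-4-ol.

6,8-diiodooctan-4-ol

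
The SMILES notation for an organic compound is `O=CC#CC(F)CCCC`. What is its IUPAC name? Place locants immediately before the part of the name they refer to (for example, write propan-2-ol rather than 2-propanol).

The longest carbon chain that includes the –CHO group and the multiple bond has 8 carbons, so the parent hydride is octane.
The principal characteristic group is an aldehyde (terminal –CHO), named with the suffix -al.
A C≡C triple bond in the chain gives the infix -yne-.
The numbering direction is chosen so that the aldehyde carbon is C-1 by definition.
With this numbering: the triple bond between C-2 and C-3; a fluoro group at C-4.
Assembling the pieces gives 4-fluorooct-2-ynal.

4-fluorooct-2-ynal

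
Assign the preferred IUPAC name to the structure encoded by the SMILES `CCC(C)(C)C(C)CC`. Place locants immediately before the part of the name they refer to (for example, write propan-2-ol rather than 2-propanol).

The parent chain contains 6 carbons (hexane).
Number the chain so that the substituent locant set {3,3,4} is lower than {3,4,4} at the first point of difference.
With this numbering: methyl groups at C-3 (×2) and C-4.
Assembling the pieces gives 3,3,4-trimethylhexane.

3,3,4-trimethylhexane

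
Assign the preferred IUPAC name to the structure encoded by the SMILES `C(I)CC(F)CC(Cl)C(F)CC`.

5-chloro-3,6-difluoro-1-iodooctane

The longest carbon chain is 8 atoms: the parent is octane.
Number the chain so that the substituent locant set {1,3,5,6} is lower than {3,4,6,8} at the first point of difference.
With this numbering: a chloro group at C-5; fluoro groups at C-3 and C-6; an iodo group at C-1.
Substituent prefixes are cited in alphabetical order (multiplying prefixes like di-/tri- are ignored for ordering).
Putting it together: 5-chloro-3,6-difluoro-1-iodooctane.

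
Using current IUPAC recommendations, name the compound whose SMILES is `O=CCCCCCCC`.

The longest chain bearing the –CHO group is 8 carbons long (octane).
An aldehyde (terminal –CHO) is the principal characteristic group, giving the suffix -al.
Choose the numbering such that the aldehyde carbon is C-1 by definition.
The name is octanal.

octanal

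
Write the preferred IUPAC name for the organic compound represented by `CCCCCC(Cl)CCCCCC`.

6-chlorododecane

The longest continuous carbon chain has 12 atoms, so the parent hydride is dodecane.
Choose the numbering such that the substituent locant set {6} is lower than {7} at the first point of difference.
With this numbering: a chloro group at C-6.
Assembling the pieces gives 6-chlorododecane.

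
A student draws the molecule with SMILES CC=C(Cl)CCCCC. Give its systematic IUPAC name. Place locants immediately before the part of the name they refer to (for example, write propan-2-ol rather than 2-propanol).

3-chlorooct-2-ene

The longest carbon chain that includes the multiple bond has 8 carbons, so the parent hydride is octane.
The chain contains a C=C double bond, so the unsaturation ending is -ene.
Choose the numbering such that numbering from this end puts the double bond at C-2 rather than C-6.
That gives the double bond between C-2 and C-3; a chloro group at C-3.
Assembling the pieces gives 3-chlorooct-2-ene.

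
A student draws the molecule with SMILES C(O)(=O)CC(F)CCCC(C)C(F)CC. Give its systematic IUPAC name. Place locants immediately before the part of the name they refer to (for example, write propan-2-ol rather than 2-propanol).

Counting along the main chain through the –COOH group gives 10 carbons: the parent is decane.
The highest-priority functional group is a carboxylic acid (terminal –COOH), so the name ends in -oic acid.
The numbering direction is chosen so that the carboxylic acid carbon is C-1 by definition.
With this numbering: fluoro groups at C-3 and C-8; a methyl group at C-7.
Prefixes are listed alphabetically: fluoro, methyl.
Assembling the pieces gives 3,8-difluoro-7-methyldecanoic acid.

3,8-difluoro-7-methyldecanoic acid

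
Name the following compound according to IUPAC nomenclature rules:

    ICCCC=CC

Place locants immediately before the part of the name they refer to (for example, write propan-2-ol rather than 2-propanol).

The longest carbon chain that includes the multiple bond has 6 carbons, so the parent hydride is hexane.
There is one C=C double bond, indicated by the ending -ene.
Number the chain so that numbering from this end puts the double bond at C-2 rather than C-4.
That gives the double bond between C-2 and C-3; an iodo group at C-6.
Assembling the pieces gives 6-iodohex-2-ene.

6-iodohex-2-ene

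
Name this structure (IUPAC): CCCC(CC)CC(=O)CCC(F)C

7-ethyl-2-fluorodecan-5-one

The longest chain bearing the carbonyl is 10 carbons long (decane).
The highest-priority functional group is a ketone (C=O on an internal carbon), so the name ends in -one.
Number the chain so that numbering from this end puts the carbonyl group at C-5 rather than C-6.
This places the carbonyl at C-5; an ethyl group at C-7; a fluoro group at C-2.
The substituents are ordered alphabetically, ignoring any di-/tri- multipliers.
Putting it together: 7-ethyl-2-fluorodecan-5-one.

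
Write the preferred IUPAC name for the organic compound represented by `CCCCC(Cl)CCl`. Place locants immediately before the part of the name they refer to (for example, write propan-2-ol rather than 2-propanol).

The longest continuous carbon chain has 6 atoms, so the parent hydride is hexane.
The numbering direction is chosen so that the substituent locant set {1,2} is lower than {5,6} at the first point of difference.
With this numbering: chloro groups at C-1 and C-2.
Assembling the pieces gives 1,2-dichlorohexane.

1,2-dichlorohexane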